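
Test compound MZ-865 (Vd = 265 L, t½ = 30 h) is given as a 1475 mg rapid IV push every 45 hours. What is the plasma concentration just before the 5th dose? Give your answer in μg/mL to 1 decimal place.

3.0 μg/mL

f = (1/2)^(τ/t½) = (1/2)^(45/30) ≈ 0.3536.
C₀ = D/Vd = 1475/265 ≈ 5.566 μg/mL.
Before the 5th dose, 4 doses have been given. Superposition: Cmin = C₀·(f + f² + … + f^4).
≈ 5.566 × (0.3536 + 0.1250 + 0.0442 + 0.0156) ≈ 5.566 × 0.5384 ≈ 2.997 μg/mL.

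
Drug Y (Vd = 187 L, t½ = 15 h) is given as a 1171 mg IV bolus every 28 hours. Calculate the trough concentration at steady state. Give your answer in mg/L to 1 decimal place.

Over one 28-h interval, 28/15 ≈ 1.8667 half-lives elapse, leaving f ≈ 0.2742 of each dose.
Single-dose peak C₀ = D/Vd = 1171/187 ≈ 6.262 mg/L.
Steady-state trough Cmin,ss = C₀·f/(1−f) ≈ 6.262 × 0.2742/0.7258 ≈ 2.366 mg/L.

2.4 mg/L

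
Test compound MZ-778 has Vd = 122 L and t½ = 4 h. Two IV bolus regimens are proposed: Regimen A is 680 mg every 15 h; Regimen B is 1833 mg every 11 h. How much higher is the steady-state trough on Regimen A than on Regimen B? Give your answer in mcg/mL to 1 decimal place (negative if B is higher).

-2.2 mcg/mL

Regimen A: f = (1/2)^(15/4) ≈ 0.0743; Cmin,ss = (680/122)·f/(1−f) ≈ 0.447 mcg/mL.
Regimen B: f = (1/2)^(11/4) ≈ 0.1487; Cmin,ss = (1833/122)·f/(1−f) ≈ 2.624 mcg/mL.
Difference ≈ 0.447 − 2.624 ≈ -2.177 mcg/mL.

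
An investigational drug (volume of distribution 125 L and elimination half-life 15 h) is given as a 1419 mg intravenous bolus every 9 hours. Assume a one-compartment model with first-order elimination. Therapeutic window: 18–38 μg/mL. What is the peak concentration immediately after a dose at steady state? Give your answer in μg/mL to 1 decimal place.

33.4 μg/mL

k = ln2/t½ = ln2/15 ≈ 0.046210 h⁻¹; fraction remaining f = e^(−kτ) = e^(−0.046210×9) ≈ 0.6598.
At steady state, accumulation factor R = 1/(1 − e^(−kτ)) ≈ 2.9394.
Single-dose peak C₀ = D/Vd = 1419/125 ≈ 11.352 μg/mL.
Cmax,ss = C₀/(1 − f) ≈ 11.352/0.3402 ≈ 33.369 μg/mL.
Peak 33.4 μg/mL vs MTC 38 μg/mL: below toxic threshold.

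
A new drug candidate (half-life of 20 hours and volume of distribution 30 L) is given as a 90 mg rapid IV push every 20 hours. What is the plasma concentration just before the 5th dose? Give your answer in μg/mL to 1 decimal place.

f = (1/2)^(τ/t½) = (1/2)^(20/20) ≈ 0.5000.
C₀ = D/Vd = 90/30 ≈ 3.000 μg/mL.
Before the 5th dose, 4 doses have been given. Superposition: Cmin = C₀·(f + f² + … + f^4).
≈ 3.000 × (0.5000 + 0.2500 + 0.1250 + 0.0625) ≈ 3.000 × 0.9375 ≈ 2.812 μg/mL.

2.8 μg/mL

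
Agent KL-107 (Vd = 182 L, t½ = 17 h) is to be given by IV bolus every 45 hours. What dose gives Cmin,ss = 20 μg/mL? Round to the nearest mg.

τ/t½ = 45/17 ≈ 2.6471, so f = (1/2)^(45/17) ≈ 0.159645.
Cmin,ss = (D/Vd)·f/(1−f), so D = Cmin,ss·Vd·(1−f)/f.
D = 20 × 182 × (1−f)/f ≈ 20 × 182 × 5.26390 ≈ 19160.60 mg.

19161 mg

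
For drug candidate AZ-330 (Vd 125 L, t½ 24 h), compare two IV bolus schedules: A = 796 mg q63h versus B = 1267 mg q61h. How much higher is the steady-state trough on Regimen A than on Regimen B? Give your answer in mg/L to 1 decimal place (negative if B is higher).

-0.9 mg/L

Regimen A: f = (1/2)^(63/24) ≈ 0.1621; Cmin,ss = (796/125)·f/(1−f) ≈ 1.232 mg/L.
Regimen B: f = (1/2)^(61/24) ≈ 0.1717; Cmin,ss = (1267/125)·f/(1−f) ≈ 2.101 mg/L.
Difference ≈ 1.232 − 2.101 ≈ -0.869 mg/L.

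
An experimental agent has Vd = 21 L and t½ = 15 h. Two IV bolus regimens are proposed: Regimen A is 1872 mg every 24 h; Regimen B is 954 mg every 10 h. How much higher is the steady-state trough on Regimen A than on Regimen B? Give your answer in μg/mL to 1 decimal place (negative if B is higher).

-33.5 μg/mL

Regimen A: f = (1/2)^(24/15) ≈ 0.3299; Cmin,ss = (1872/21)·f/(1−f) ≈ 43.886 μg/mL.
Regimen B: f = (1/2)^(10/15) ≈ 0.6300; Cmin,ss = (954/21)·f/(1−f) ≈ 77.351 μg/mL.
Difference ≈ 43.886 − 77.351 ≈ -33.465 μg/mL.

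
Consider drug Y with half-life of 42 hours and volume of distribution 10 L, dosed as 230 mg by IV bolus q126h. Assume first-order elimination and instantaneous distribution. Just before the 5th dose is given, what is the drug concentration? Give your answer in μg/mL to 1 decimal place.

3.3 μg/mL

f = (1/2)^(τ/t½) = (1/2)^(126/42) ≈ 0.1250.
C₀ = D/Vd = 230/10 ≈ 23.000 μg/mL.
Before the 5th dose, 4 doses have been given. Superposition: Cmin = C₀·(f + f² + … + f^4).
≈ 23.000 × (0.1250 + 0.0156 + 0.0020 + 0.0002) ≈ 23.000 × 0.1428 ≈ 3.284 μg/mL.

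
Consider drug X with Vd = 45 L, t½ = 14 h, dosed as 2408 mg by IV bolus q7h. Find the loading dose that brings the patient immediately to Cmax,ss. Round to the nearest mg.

f = (1/2)^(7/14) ≈ 0.707107; accumulation ratio R = 1/(1−f) ≈ 3.41422.
Loading dose to hit Cmax,ss on first dose: D_load = D_maint·R ≈ 2408 × 3.41422 ≈ 8221.44 mg.

8221 mg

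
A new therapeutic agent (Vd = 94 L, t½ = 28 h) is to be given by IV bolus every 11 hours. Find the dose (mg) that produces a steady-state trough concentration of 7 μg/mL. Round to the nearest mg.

206 mg

τ/t½ = 11/28 ≈ 0.39286, so f = (1/2)^(11/28) ≈ 0.761620.
Cmin,ss = (D/Vd)·f/(1−f), so D = Cmin,ss·Vd·(1−f)/f.
D = 7 × 94 × (1−f)/f ≈ 7 × 94 × 0.31299 ≈ 205.95 mg.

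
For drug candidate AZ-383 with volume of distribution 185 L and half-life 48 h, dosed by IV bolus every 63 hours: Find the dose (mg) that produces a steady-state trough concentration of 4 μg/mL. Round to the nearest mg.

τ/t½ = 63/48 ≈ 1.3125, so f = (1/2)^(63/48) ≈ 0.402623.
Cmin,ss = (D/Vd)·f/(1−f), so D = Cmin,ss·Vd·(1−f)/f.
D = 4 × 185 × (1−f)/f ≈ 4 × 185 × 1.48371 ≈ 1097.95 mg.

1098 mg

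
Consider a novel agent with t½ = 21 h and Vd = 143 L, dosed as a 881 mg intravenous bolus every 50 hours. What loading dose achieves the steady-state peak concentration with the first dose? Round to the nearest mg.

1090 mg

f = (1/2)^(50/21) ≈ 0.191983; accumulation ratio R = 1/(1−f) ≈ 1.23760.
Loading dose to hit Cmax,ss on first dose: D_load = D_maint·R ≈ 881 × 1.23760 ≈ 1090.33 mg.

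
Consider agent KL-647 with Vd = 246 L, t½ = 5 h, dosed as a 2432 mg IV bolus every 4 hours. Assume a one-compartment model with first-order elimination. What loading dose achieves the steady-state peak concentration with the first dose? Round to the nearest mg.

f = (1/2)^(4/5) ≈ 0.574349; accumulation ratio R = 1/(1−f) ≈ 2.34934.
Loading dose to hit Cmax,ss on first dose: D_load = D_maint·R ≈ 2432 × 2.34934 ≈ 5713.59 mg.

5714 mg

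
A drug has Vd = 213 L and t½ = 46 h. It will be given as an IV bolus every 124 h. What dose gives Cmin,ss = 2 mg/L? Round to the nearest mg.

τ/t½ = 124/46 ≈ 2.6957, so f = (1/2)^(124/46) ≈ 0.154358.
Cmin,ss = (D/Vd)·f/(1−f), so D = Cmin,ss·Vd·(1−f)/f.
D = 2 × 213 × (1−f)/f ≈ 2 × 213 × 5.47845 ≈ 2333.82 mg.

2334 mg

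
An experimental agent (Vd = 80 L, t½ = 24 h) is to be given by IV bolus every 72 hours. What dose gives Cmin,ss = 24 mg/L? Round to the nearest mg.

13440 mg

τ/t½ = 72/24 ≈ 3, so f = (1/2)^(72/24) ≈ 0.125000.
Cmin,ss = (D/Vd)·f/(1−f), so D = Cmin,ss·Vd·(1−f)/f.
D = 24 × 80 × (1−f)/f ≈ 24 × 80 × 7.00000 ≈ 13440.00 mg.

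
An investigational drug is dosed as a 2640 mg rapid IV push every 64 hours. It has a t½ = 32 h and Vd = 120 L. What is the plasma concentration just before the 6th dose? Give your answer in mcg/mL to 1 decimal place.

7.3 mcg/mL

f = (1/2)^(τ/t½) = (1/2)^(64/32) ≈ 0.2500.
C₀ = D/Vd = 2640/120 ≈ 22.000 mcg/mL.
Before the 6th dose, 5 doses have been given. Superposition: Cmin = C₀·(f + f² + … + f^5).
≈ 22.000 × (0.2500 + 0.0625 + 0.0156 + 0.0039 + 0.0010) ≈ 22.000 × 0.3330 ≈ 7.326 mcg/mL.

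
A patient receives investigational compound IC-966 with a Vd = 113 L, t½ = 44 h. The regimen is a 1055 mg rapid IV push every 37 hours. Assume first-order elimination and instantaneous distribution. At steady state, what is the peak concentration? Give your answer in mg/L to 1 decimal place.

Over one 37-h interval, 37/44 ≈ 0.84091 half-lives elapse, leaving f ≈ 0.5583 of each dose.
At steady state, accumulation factor R = 1/(1 − e^(−kτ)) ≈ 2.2640.
Single-dose peak C₀ = D/Vd = 1055/113 ≈ 9.336 mg/L.
Steady-state peak Cmax,ss = C₀·R ≈ 9.336 × 2.2640 ≈ 21.137 mg/L.

21.1 mg/L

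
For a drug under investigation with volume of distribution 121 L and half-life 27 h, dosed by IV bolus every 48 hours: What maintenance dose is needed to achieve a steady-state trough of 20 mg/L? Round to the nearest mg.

τ/t½ = 48/27 ≈ 1.7778, so f = (1/2)^(48/27) ≈ 0.291632.
Cmin,ss = (D/Vd)·f/(1−f), so D = Cmin,ss·Vd·(1−f)/f.
D = 20 × 121 × (1−f)/f ≈ 20 × 121 × 2.42898 ≈ 5878.13 mg.

5878 mg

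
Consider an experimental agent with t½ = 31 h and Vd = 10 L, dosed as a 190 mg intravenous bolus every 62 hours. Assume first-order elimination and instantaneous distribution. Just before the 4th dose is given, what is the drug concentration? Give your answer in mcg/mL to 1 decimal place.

6.2 mcg/mL

f = (1/2)^(τ/t½) = (1/2)^(62/31) ≈ 0.2500.
C₀ = D/Vd = 190/10 ≈ 19.000 mcg/mL.
Before the 4th dose, 3 doses have been given. Superposition: Cmin = C₀·(f + f² + … + f^3).
≈ 19.000 × (0.2500 + 0.0625 + 0.0156) ≈ 19.000 × 0.3281 ≈ 6.234 mcg/mL.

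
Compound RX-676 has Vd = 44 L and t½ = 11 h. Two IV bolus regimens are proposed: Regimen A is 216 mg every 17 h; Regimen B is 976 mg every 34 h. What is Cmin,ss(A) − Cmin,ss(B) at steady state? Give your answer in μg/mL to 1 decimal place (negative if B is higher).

Regimen A: f = (1/2)^(17/11) ≈ 0.3426; Cmin,ss = (216/44)·f/(1−f) ≈ 2.558 μg/mL.
Regimen B: f = (1/2)^(34/11) ≈ 0.1174; Cmin,ss = (976/44)·f/(1−f) ≈ 2.951 μg/mL.
Difference ≈ 2.558 − 2.951 ≈ -0.393 μg/mL.

-0.4 μg/mL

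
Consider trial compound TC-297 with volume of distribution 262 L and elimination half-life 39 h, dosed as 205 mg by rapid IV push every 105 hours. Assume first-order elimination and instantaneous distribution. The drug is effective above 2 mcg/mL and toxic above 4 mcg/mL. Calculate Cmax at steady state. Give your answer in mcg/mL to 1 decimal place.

0.9 mcg/mL

k = ln2/t½ = ln2/39 ≈ 0.017773 h⁻¹; fraction remaining f = e^(−kτ) = e^(−0.017773×105) ≈ 0.1547.
At steady state, accumulation factor R = 1/(1 − e^(−kτ)) ≈ 1.1830.
Each bolus raises the concentration by D/Vd = 205/262 ≈ 0.782 mcg/mL.
Cmax,ss = C₀/(1 − f) ≈ 0.782/0.8453 ≈ 0.925 mcg/mL.
Peak 0.9 mcg/mL vs MTC 4 mcg/mL: below toxic threshold.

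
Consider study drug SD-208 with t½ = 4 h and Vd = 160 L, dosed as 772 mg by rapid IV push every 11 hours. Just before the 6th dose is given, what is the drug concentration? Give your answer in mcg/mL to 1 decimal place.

0.8 mcg/mL

f = (1/2)^(τ/t½) = (1/2)^(11/4) ≈ 0.1487.
C₀ = D/Vd = 772/160 ≈ 4.825 mcg/mL.
Before the 6th dose, 5 doses have been given. Superposition: Cmin = C₀·(f + f² + … + f^5).
≈ 4.825 × (0.1487 + 0.0221 + 0.0033 + 0.0005 + 0.0001) ≈ 4.825 × 0.1747 ≈ 0.843 mcg/mL.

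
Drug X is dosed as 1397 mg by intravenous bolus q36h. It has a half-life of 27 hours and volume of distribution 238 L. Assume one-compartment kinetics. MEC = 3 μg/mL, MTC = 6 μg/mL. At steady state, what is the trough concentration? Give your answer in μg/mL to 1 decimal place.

3.9 μg/mL

Over one 36-h interval, 36/27 ≈ 1.3333 half-lives elapse, leaving f ≈ 0.3969 of each dose.
At steady state, accumulation factor R = 1/(1 − e^(−kτ)) ≈ 1.6581.
Single-dose peak C₀ = D/Vd = 1397/238 ≈ 5.870 μg/mL.
Cmax,ss = C₀/(1 − f) ≈ 5.870/0.6031 ≈ 9.733 μg/mL.
One interval later, Cmin,ss = Cmax,ss·e^(−kτ) ≈ 9.733 × 0.3969 ≈ 3.863 μg/mL.
Trough 3.9 μg/mL vs MEC 3 μg/mL: adequate.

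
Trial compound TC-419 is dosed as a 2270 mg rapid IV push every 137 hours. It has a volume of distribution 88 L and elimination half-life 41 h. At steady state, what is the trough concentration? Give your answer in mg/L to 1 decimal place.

2.8 mg/L

τ/t½ = 137/41 ≈ 3.3415, so fraction remaining f = (1/2)^(137/41) ≈ 0.0987.
At steady state, accumulation factor R = 1/(1 − e^(−kτ)) ≈ 1.1095.
Single-dose peak C₀ = D/Vd = 2270/88 ≈ 25.795 mg/L.
Cmax,ss = C₀/(1 − f) ≈ 25.795/0.9013 ≈ 28.620 mg/L.
Steady-state trough Cmin,ss = Cmax,ss·f ≈ 28.620 × 0.0987 ≈ 2.825 mg/L.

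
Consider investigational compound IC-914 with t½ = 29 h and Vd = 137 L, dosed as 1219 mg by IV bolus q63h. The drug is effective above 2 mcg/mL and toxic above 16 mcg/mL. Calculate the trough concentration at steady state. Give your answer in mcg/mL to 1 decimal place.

Over one 63-h interval, 63/29 ≈ 2.1724 half-lives elapse, leaving f ≈ 0.2218 of each dose.
At steady state, accumulation factor R = 1/(1 − e^(−kτ)) ≈ 1.2850.
Single-dose peak C₀ = D/Vd = 1219/137 ≈ 8.898 mcg/mL.
Cmax,ss = C₀/(1 − f) ≈ 8.898/0.7782 ≈ 11.434 mcg/mL.
Steady-state trough Cmin,ss = Cmax,ss·f ≈ 11.434 × 0.2218 ≈ 2.536 mcg/mL.
Trough 2.5 mcg/mL vs MEC 2 mcg/mL: adequate.

2.5 mcg/mL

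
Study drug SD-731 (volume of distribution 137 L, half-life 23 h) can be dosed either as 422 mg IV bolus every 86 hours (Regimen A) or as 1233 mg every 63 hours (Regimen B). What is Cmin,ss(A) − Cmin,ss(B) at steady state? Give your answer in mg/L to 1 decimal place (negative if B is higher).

-1.3 mg/L

Regimen A: f = (1/2)^(86/23) ≈ 0.0749; Cmin,ss = (422/137)·f/(1−f) ≈ 0.249 mg/L.
Regimen B: f = (1/2)^(63/23) ≈ 0.1498; Cmin,ss = (1233/137)·f/(1−f) ≈ 1.586 mg/L.
Difference ≈ 0.249 − 1.586 ≈ -1.337 mg/L.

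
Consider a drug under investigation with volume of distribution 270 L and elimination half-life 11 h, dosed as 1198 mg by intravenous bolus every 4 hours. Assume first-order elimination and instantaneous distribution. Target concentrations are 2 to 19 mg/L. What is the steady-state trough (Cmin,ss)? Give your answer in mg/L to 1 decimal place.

k = ln2/t½ = ln2/11 ≈ 0.063013 h⁻¹; fraction remaining f = e^(−kτ) = e^(−0.063013×4) ≈ 0.7772.
Single-dose peak C₀ = D/Vd = 1198/270 ≈ 4.437 mg/L.
Steady-state trough Cmin,ss = C₀·f/(1−f) ≈ 4.437 × 0.7772/0.2228 ≈ 15.478 mg/L.
Trough 15.5 mg/L vs MEC 2 mg/L: adequate.

15.5 mg/L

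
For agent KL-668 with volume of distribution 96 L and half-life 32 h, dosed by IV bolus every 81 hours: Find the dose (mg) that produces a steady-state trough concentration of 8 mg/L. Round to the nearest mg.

τ/t½ = 81/32 ≈ 2.5312, so f = (1/2)^(81/32) ≈ 0.172989.
Cmin,ss = (D/Vd)·f/(1−f), so D = Cmin,ss·Vd·(1−f)/f.
D = 8 × 96 × (1−f)/f ≈ 8 × 96 × 4.78071 ≈ 3671.59 mg.

3672 mg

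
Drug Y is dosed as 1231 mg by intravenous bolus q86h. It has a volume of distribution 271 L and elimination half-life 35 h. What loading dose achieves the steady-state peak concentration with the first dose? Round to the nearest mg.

1505 mg

f = (1/2)^(86/35) ≈ 0.182107; accumulation ratio R = 1/(1−f) ≈ 1.22265.
Loading dose to hit Cmax,ss on first dose: D_load = D_maint·R ≈ 1231 × 1.22265 ≈ 1505.08 mg.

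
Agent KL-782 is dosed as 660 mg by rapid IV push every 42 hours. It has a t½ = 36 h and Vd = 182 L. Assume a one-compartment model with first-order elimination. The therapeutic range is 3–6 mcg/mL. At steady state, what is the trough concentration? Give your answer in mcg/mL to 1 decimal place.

2.9 mcg/mL

τ/t½ = 42/36 ≈ 1.1667, so fraction remaining f = (1/2)^(42/36) ≈ 0.4454.
Single-dose peak C₀ = D/Vd = 660/182 ≈ 3.626 mcg/mL.
Steady-state trough Cmin,ss = C₀·f/(1−f) ≈ 3.626 × 0.4454/0.5546 ≈ 2.912 mcg/mL.
Trough 2.9 mcg/mL vs MEC 3 mcg/mL: subtherapeutic.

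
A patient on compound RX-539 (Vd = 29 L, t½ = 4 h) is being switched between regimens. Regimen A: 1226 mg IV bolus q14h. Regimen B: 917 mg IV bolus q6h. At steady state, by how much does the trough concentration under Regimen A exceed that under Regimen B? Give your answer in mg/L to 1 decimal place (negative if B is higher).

Regimen A: f = (1/2)^(14/4) ≈ 0.0884; Cmin,ss = (1226/29)·f/(1−f) ≈ 4.100 mg/L.
Regimen B: f = (1/2)^(6/4) ≈ 0.3536; Cmin,ss = (917/29)·f/(1−f) ≈ 17.297 mg/L.
Difference ≈ 4.100 − 17.297 ≈ -13.197 mg/L.

-13.2 mg/L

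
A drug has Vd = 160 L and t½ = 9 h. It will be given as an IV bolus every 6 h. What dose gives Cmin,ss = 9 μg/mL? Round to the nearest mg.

846 mg

τ/t½ = 6/9 ≈ 0.66667, so f = (1/2)^(6/9) ≈ 0.629961.
Cmin,ss = (D/Vd)·f/(1−f), so D = Cmin,ss·Vd·(1−f)/f.
D = 9 × 160 × (1−f)/f ≈ 9 × 160 × 0.58740 ≈ 845.86 mg.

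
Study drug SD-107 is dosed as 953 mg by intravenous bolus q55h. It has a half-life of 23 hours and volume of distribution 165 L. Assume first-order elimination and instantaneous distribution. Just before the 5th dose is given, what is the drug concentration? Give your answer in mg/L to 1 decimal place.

f = (1/2)^(τ/t½) = (1/2)^(55/23) ≈ 0.1906.
C₀ = D/Vd = 953/165 ≈ 5.776 mg/L.
Before the 5th dose, 4 doses have been given. Superposition: Cmin = C₀·(f + f² + … + f^4).
≈ 5.776 × (0.1906 + 0.0363 + 0.0069 + 0.0013) ≈ 5.776 × 0.2351 ≈ 1.358 mg/L.

1.4 mg/L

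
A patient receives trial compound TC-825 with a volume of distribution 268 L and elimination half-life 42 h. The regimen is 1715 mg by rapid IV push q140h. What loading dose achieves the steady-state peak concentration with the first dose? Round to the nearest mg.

f = (1/2)^(140/42) ≈ 0.099213; accumulation ratio R = 1/(1−f) ≈ 1.11014.
Loading dose to hit Cmax,ss on first dose: D_load = D_maint·R ≈ 1715 × 1.11014 ≈ 1903.89 mg.

1904 mg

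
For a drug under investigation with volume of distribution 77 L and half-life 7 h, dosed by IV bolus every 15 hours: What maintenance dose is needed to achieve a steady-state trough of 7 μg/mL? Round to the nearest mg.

1841 mg

τ/t½ = 15/7 ≈ 2.1429, so f = (1/2)^(15/7) ≈ 0.226431.
Cmin,ss = (D/Vd)·f/(1−f), so D = Cmin,ss·Vd·(1−f)/f.
D = 7 × 77 × (1−f)/f ≈ 7 × 77 × 3.41636 ≈ 1841.42 mg.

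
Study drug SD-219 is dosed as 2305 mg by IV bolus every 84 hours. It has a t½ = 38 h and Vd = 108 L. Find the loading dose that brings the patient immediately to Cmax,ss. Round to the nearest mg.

f = (1/2)^(84/38) ≈ 0.216055; accumulation ratio R = 1/(1−f) ≈ 1.27560.
Loading dose to hit Cmax,ss on first dose: D_load = D_maint·R ≈ 2305 × 1.27560 ≈ 2940.26 mg.

2940 mg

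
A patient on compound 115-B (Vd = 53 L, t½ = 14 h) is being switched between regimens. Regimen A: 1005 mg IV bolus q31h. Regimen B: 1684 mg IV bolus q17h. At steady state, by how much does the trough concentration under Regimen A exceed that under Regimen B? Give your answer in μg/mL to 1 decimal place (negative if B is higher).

Regimen A: f = (1/2)^(31/14) ≈ 0.2155; Cmin,ss = (1005/53)·f/(1−f) ≈ 5.209 μg/mL.
Regimen B: f = (1/2)^(17/14) ≈ 0.4310; Cmin,ss = (1684/53)·f/(1−f) ≈ 24.068 μg/mL.
Difference ≈ 5.209 − 24.068 ≈ -18.859 μg/mL.

-18.9 μg/mL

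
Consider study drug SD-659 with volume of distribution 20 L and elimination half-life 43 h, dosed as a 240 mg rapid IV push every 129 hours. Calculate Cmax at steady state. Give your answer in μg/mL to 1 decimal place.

13.7 μg/mL

The dosing interval is 3 half-lives, so f = 2^(−3) = 0.125.
Accumulation ratio R = 1/(1 − f) = 1/0.875 = 8/7.
Single-dose peak C₀ = D/Vd = 240/20 = 12 μg/mL.
Steady-state peak Cmax,ss = C₀·R = 12 × 8/7 ≈ 13.714 μg/mL.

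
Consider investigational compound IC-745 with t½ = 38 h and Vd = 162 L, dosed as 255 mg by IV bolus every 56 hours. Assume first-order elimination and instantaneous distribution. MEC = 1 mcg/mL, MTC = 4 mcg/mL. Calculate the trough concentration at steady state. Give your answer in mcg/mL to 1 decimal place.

Over one 56-h interval, 56/38 ≈ 1.4737 half-lives elapse, leaving f ≈ 0.3601 of each dose.
Each bolus raises the concentration by D/Vd = 255/162 ≈ 1.574 mcg/mL.
Steady-state trough Cmin,ss = C₀·f/(1−f) ≈ 1.574 × 0.3601/0.6399 ≈ 0.886 mcg/mL.
Trough 0.9 mcg/mL vs MEC 1 mcg/mL: subtherapeutic.

0.9 mcg/mL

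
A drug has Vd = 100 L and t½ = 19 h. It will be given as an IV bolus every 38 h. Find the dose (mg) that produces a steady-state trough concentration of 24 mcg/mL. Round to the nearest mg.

7200 mg

τ/t½ = 38/19 ≈ 2, so f = (1/2)^(38/19) ≈ 0.250000.
Cmin,ss = (D/Vd)·f/(1−f), so D = Cmin,ss·Vd·(1−f)/f.
D = 24 × 100 × (1−f)/f ≈ 24 × 100 × 3.00000 ≈ 7200.00 mg.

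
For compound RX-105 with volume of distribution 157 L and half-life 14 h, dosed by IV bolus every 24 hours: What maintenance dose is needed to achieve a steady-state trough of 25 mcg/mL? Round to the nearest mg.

τ/t½ = 24/14 ≈ 1.7143, so f = (1/2)^(24/14) ≈ 0.304753.
Cmin,ss = (D/Vd)·f/(1−f), so D = Cmin,ss·Vd·(1−f)/f.
D = 25 × 157 × (1−f)/f ≈ 25 × 157 × 2.28135 ≈ 8954.30 mg.

8954 mg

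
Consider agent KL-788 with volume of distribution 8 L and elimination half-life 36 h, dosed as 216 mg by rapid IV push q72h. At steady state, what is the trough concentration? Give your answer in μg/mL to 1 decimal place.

τ = 72 h = 2 half-lives, so f = (1/2)^2 = 0.25.
At steady state, R = 1/(1 − 0.25) = 4/3.
Single-dose peak C₀ = D/Vd = 216/8 = 27 μg/mL.
Steady-state peak Cmax,ss = C₀·R = 27 × 4/3 ≈ 36.000 μg/mL.
Steady-state trough Cmin,ss = Cmax,ss·f ≈ 36.000 × 0.25 ≈ 9.000 μg/mL.

9.0 μg/mL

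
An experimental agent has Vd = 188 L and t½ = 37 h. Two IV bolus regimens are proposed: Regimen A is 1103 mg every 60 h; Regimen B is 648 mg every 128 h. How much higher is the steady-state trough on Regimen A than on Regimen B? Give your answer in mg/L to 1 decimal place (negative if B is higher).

2.5 mg/L

Regimen A: f = (1/2)^(60/37) ≈ 0.3250; Cmin,ss = (1103/188)·f/(1−f) ≈ 2.825 mg/L.
Regimen B: f = (1/2)^(128/37) ≈ 0.0909; Cmin,ss = (648/188)·f/(1−f) ≈ 0.345 mg/L.
Difference ≈ 2.825 − 0.345 ≈ 2.480 mg/L.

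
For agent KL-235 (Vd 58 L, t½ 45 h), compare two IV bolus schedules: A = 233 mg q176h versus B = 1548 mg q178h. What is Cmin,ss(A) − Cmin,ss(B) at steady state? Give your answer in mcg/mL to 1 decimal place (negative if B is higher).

-1.6 mcg/mL

Regimen A: f = (1/2)^(176/45) ≈ 0.0665; Cmin,ss = (233/58)·f/(1−f) ≈ 0.286 mcg/mL.
Regimen B: f = (1/2)^(178/45) ≈ 0.0645; Cmin,ss = (1548/58)·f/(1−f) ≈ 1.840 mcg/mL.
Difference ≈ 0.286 − 1.840 ≈ -1.554 mcg/mL.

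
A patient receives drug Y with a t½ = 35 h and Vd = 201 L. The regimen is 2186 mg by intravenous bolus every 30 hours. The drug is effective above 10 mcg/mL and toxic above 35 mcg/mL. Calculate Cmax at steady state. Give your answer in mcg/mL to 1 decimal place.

24.3 mcg/mL

Over one 30-h interval, 30/35 ≈ 0.85714 half-lives elapse, leaving f ≈ 0.5520 of each dose.
Accumulation ratio R = 1/(1 − f) ≈ 1/0.4480 ≈ 2.2321.
Each bolus raises the concentration by D/Vd = 2186/201 ≈ 10.876 mcg/mL.
Steady-state peak Cmax,ss = C₀·R ≈ 10.876 × 2.2321 ≈ 24.276 mcg/mL.
Peak 24.3 mcg/mL vs MTC 35 mcg/mL: below toxic threshold.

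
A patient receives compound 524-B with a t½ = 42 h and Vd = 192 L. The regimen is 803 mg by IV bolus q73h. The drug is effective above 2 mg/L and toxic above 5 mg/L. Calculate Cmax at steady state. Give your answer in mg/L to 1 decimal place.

k = ln2/t½ = ln2/42 ≈ 0.016504 h⁻¹; fraction remaining f = e^(−kτ) = e^(−0.016504×73) ≈ 0.2998.
Accumulation ratio R = 1/(1 − f) ≈ 1/0.7002 ≈ 1.4282.
Single-dose peak C₀ = D/Vd = 803/192 ≈ 4.182 mg/L.
Steady-state peak Cmax,ss = C₀·R ≈ 4.182 × 1.4282 ≈ 5.973 mg/L.
Peak 6.0 mg/L vs MTC 5 mg/L: exceeds toxic threshold.

6.0 mg/L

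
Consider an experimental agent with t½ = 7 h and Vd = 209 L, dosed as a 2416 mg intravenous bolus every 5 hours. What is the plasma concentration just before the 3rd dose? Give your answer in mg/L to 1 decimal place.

f = (1/2)^(τ/t½) = (1/2)^(5/7) ≈ 0.6095.
C₀ = D/Vd = 2416/209 ≈ 11.560 mg/L.
Before the 3rd dose, 2 doses have been given. Superposition: Cmin = C₀·(f + f²).
≈ 11.560 × (0.6095 + 0.3715) ≈ 11.560 × 0.9810 ≈ 11.340 mg/L.

11.3 mg/L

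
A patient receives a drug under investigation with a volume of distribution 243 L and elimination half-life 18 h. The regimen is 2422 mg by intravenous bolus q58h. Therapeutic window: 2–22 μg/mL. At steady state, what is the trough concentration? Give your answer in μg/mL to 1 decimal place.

τ/t½ = 58/18 ≈ 3.2222, so fraction remaining f = (1/2)^(58/18) ≈ 0.1072.
Single-dose peak C₀ = D/Vd = 2422/243 ≈ 9.967 μg/mL.
Steady-state trough Cmin,ss = C₀·f/(1−f) ≈ 9.967 × 0.1072/0.8928 ≈ 1.197 μg/mL.
Trough 1.2 μg/mL vs MEC 2 μg/mL: subtherapeutic.

1.2 μg/mL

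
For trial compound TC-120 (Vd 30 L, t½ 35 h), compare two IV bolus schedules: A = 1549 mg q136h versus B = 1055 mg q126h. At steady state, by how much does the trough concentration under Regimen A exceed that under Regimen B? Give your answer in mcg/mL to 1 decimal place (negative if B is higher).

0.6 mcg/mL

Regimen A: f = (1/2)^(136/35) ≈ 0.0677; Cmin,ss = (1549/30)·f/(1−f) ≈ 3.749 mcg/mL.
Regimen B: f = (1/2)^(126/35) ≈ 0.0825; Cmin,ss = (1055/30)·f/(1−f) ≈ 3.162 mcg/mL.
Difference ≈ 3.749 − 3.162 ≈ 0.587 mcg/mL.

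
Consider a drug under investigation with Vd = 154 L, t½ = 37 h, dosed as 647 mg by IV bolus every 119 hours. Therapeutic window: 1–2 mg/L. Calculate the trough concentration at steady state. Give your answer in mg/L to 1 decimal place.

0.5 mg/L

Over one 119-h interval, 119/37 ≈ 3.2162 half-lives elapse, leaving f ≈ 0.1076 of each dose.
At steady state, accumulation factor R = 1/(1 − e^(−kτ)) ≈ 1.1206.
Each bolus raises the concentration by D/Vd = 647/154 ≈ 4.201 mg/L.
Steady-state peak Cmax,ss = C₀·R ≈ 4.201 × 1.1206 ≈ 4.708 mg/L.
Steady-state trough Cmin,ss = Cmax,ss·f ≈ 4.708 × 0.1076 ≈ 0.507 mg/L.
Trough 0.5 mg/L vs MEC 1 mg/L: subtherapeutic.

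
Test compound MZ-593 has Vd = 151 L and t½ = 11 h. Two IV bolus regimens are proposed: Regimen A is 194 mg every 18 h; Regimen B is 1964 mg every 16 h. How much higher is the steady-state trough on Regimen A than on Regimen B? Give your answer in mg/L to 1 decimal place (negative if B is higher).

-6.9 mg/L

Regimen A: f = (1/2)^(18/11) ≈ 0.3217; Cmin,ss = (194/151)·f/(1−f) ≈ 0.609 mg/L.
Regimen B: f = (1/2)^(16/11) ≈ 0.3649; Cmin,ss = (1964/151)·f/(1−f) ≈ 7.473 mg/L.
Difference ≈ 0.609 − 7.473 ≈ -6.864 mg/L.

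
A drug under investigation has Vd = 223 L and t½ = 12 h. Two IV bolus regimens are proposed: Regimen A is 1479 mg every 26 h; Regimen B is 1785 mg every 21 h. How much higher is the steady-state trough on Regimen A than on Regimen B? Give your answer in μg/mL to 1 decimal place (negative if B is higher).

-1.5 μg/mL

Regimen A: f = (1/2)^(26/12) ≈ 0.2227; Cmin,ss = (1479/223)·f/(1−f) ≈ 1.900 μg/mL.
Regimen B: f = (1/2)^(21/12) ≈ 0.2973; Cmin,ss = (1785/223)·f/(1−f) ≈ 3.387 μg/mL.
Difference ≈ 1.900 − 3.387 ≈ -1.487 μg/mL.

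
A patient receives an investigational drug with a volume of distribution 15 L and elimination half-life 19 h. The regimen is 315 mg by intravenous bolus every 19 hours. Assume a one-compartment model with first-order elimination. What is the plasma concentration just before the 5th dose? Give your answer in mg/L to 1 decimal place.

f = (1/2)^(τ/t½) = (1/2)^(19/19) ≈ 0.5000.
C₀ = D/Vd = 315/15 ≈ 21.000 mg/L.
Before the 5th dose, 4 doses have been given. Superposition: Cmin = C₀·(f + f² + … + f^4).
≈ 21.000 × (0.5000 + 0.2500 + 0.1250 + 0.0625) ≈ 21.000 × 0.9375 ≈ 19.688 mg/L.

19.7 mg/L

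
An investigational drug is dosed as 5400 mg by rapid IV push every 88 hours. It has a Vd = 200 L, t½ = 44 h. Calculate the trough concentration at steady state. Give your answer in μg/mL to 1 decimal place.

The dosing interval is 2 half-lives, so f = 2^(−2) = 0.25.
At steady state, R = 1/(1 − 0.25) = 4/3.
Single-dose peak C₀ = D/Vd = 5400/200 = 27 μg/mL.
Steady-state peak Cmax,ss = C₀·R = 27 × 4/3 ≈ 36.000 μg/mL.
Steady-state trough Cmin,ss = Cmax,ss·f ≈ 36.000 × 0.25 ≈ 9.000 μg/mL.

9.0 μg/mL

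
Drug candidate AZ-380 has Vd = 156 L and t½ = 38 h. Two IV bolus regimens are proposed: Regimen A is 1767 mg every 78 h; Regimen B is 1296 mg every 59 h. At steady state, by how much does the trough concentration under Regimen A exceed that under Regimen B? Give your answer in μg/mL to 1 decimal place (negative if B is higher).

Regimen A: f = (1/2)^(78/38) ≈ 0.2410; Cmin,ss = (1767/156)·f/(1−f) ≈ 3.597 μg/mL.
Regimen B: f = (1/2)^(59/38) ≈ 0.3409; Cmin,ss = (1296/156)·f/(1−f) ≈ 4.297 μg/mL.
Difference ≈ 3.597 − 4.297 ≈ -0.700 μg/mL.

-0.7 μg/mL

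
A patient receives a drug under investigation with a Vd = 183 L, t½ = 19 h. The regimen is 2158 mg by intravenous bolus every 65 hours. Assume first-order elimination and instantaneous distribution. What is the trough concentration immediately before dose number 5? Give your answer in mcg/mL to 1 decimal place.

f = (1/2)^(τ/t½) = (1/2)^(65/19) ≈ 0.0934.
C₀ = D/Vd = 2158/183 ≈ 11.792 mcg/mL.
Before the 5th dose, 4 doses have been given. Superposition: Cmin = C₀·(f + f² + … + f^4).
≈ 11.792 × (0.0934 + 0.0087 + 0.0008 + 0.0001) ≈ 11.792 × 0.1030 ≈ 1.215 mcg/mL.

1.2 mcg/mL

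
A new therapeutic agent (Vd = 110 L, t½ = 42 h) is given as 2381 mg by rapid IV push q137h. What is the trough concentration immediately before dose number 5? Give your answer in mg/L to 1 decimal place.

f = (1/2)^(τ/t½) = (1/2)^(137/42) ≈ 0.1042.
C₀ = D/Vd = 2381/110 ≈ 21.645 mg/L.
Before the 5th dose, 4 doses have been given. Superposition: Cmin = C₀·(f + f² + … + f^4).
≈ 21.645 × (0.1042 + 0.0109 + 0.0011 + 0.0001) ≈ 21.645 × 0.1163 ≈ 2.517 mg/L.

2.5 mg/L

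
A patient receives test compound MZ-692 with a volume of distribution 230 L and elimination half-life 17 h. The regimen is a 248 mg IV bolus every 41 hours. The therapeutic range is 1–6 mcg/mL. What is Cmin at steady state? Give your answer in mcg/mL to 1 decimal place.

k = ln2/t½ = ln2/17 ≈ 0.040773 h⁻¹; fraction remaining f = e^(−kτ) = e^(−0.040773×41) ≈ 0.1879.
Accumulation ratio R = 1/(1 − f) ≈ 1/0.8121 ≈ 1.2314.
Each bolus raises the concentration by D/Vd = 248/230 ≈ 1.078 mcg/mL.
Steady-state peak Cmax,ss = C₀·R ≈ 1.078 × 1.2314 ≈ 1.327 mcg/mL.
One interval later, Cmin,ss = Cmax,ss·e^(−kτ) ≈ 1.327 × 0.1879 ≈ 0.249 mcg/mL.
Trough 0.2 mcg/mL vs MEC 1 mcg/mL: subtherapeutic.

0.2 mcg/mL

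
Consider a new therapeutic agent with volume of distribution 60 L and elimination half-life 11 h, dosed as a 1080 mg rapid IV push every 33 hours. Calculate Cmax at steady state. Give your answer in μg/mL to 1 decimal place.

20.6 μg/mL

The dosing interval is 3 half-lives, so f = 2^(−3) = 0.125.
Accumulation ratio R = 1/(1 − f) = 1/0.875 = 8/7.
Single-dose peak C₀ = D/Vd = 1080/60 = 18 μg/mL.
Steady-state peak Cmax,ss = C₀·R = 18 × 8/7 ≈ 20.571 μg/mL.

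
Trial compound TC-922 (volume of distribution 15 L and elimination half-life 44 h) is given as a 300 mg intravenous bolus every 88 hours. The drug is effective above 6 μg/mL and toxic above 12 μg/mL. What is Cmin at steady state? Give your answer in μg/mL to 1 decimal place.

6.7 μg/mL

The dosing interval is 2 half-lives, so f = 2^(−2) = 0.25.
At steady state, R = 1/(1 − 0.25) = 4/3.
Single-dose peak C₀ = D/Vd = 300/15 = 20 μg/mL.
Steady-state peak Cmax,ss = C₀·R = 20 × 4/3 ≈ 26.667 μg/mL.
Steady-state trough Cmin,ss = Cmax,ss·f ≈ 26.667 × 0.25 ≈ 6.667 μg/mL.
Trough 6.7 μg/mL vs MEC 6 μg/mL: adequate.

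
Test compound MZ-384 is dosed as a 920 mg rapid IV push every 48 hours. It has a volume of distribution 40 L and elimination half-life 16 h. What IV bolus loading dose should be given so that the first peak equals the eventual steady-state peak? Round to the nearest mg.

1051 mg

f = (1/2)^(48/16) ≈ 0.125000; accumulation ratio R = 1/(1−f) ≈ 1.14286.
Loading dose to hit Cmax,ss on first dose: D_load = D_maint·R ≈ 920 × 1.14286 ≈ 1051.43 mg.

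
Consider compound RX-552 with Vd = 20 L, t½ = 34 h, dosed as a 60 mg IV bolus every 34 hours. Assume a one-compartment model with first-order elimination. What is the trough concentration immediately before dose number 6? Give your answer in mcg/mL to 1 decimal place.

f = (1/2)^(τ/t½) = (1/2)^(34/34) ≈ 0.5000.
C₀ = D/Vd = 60/20 ≈ 3.000 mcg/mL.
Before the 6th dose, 5 doses have been given. Superposition: Cmin = C₀·(f + f² + … + f^5).
≈ 3.000 × (0.5000 + 0.2500 + 0.1250 + 0.0625 + 0.0313) ≈ 3.000 × 0.9688 ≈ 2.906 mcg/mL.

2.9 mcg/mL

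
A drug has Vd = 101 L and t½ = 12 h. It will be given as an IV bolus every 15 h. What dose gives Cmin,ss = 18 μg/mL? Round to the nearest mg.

2506 mg

τ/t½ = 15/12 ≈ 1.25, so f = (1/2)^(15/12) ≈ 0.420448.
Cmin,ss = (D/Vd)·f/(1−f), so D = Cmin,ss·Vd·(1−f)/f.
D = 18 × 101 × (1−f)/f ≈ 18 × 101 × 1.37842 ≈ 2505.97 mg.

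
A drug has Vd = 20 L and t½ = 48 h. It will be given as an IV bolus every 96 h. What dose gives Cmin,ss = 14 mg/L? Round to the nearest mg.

840 mg

τ/t½ = 96/48 ≈ 2, so f = (1/2)^(96/48) ≈ 0.250000.
Cmin,ss = (D/Vd)·f/(1−f), so D = Cmin,ss·Vd·(1−f)/f.
D = 14 × 20 × (1−f)/f ≈ 14 × 20 × 3.00000 ≈ 840.00 mg.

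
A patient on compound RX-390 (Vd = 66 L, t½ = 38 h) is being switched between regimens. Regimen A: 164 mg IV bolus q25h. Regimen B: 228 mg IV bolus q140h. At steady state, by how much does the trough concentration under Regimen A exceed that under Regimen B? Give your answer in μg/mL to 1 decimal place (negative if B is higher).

Regimen A: f = (1/2)^(25/38) ≈ 0.6338; Cmin,ss = (164/66)·f/(1−f) ≈ 4.301 μg/mL.
Regimen B: f = (1/2)^(140/38) ≈ 0.0778; Cmin,ss = (228/66)·f/(1−f) ≈ 0.291 μg/mL.
Difference ≈ 4.301 − 0.291 ≈ 4.010 μg/mL.

4.0 μg/mL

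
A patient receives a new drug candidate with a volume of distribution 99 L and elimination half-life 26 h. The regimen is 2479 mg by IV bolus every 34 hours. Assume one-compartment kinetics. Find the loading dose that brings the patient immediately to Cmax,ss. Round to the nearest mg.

f = (1/2)^(34/26) ≈ 0.403967; accumulation ratio R = 1/(1−f) ≈ 1.67776.
Loading dose to hit Cmax,ss on first dose: D_load = D_maint·R ≈ 2479 × 1.67776 ≈ 4159.17 mg.

4159 mg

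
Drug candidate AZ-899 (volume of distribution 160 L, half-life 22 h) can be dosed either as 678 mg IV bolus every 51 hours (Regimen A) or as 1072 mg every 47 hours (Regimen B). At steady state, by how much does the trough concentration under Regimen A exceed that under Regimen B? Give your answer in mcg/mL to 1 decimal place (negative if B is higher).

Regimen A: f = (1/2)^(51/22) ≈ 0.2005; Cmin,ss = (678/160)·f/(1−f) ≈ 1.063 mcg/mL.
Regimen B: f = (1/2)^(47/22) ≈ 0.2275; Cmin,ss = (1072/160)·f/(1−f) ≈ 1.973 mcg/mL.
Difference ≈ 1.063 − 1.973 ≈ -0.910 mcg/mL.

-0.9 mcg/mL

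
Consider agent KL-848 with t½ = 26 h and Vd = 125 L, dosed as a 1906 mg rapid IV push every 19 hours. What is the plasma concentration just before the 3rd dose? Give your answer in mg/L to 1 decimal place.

14.7 mg/L

f = (1/2)^(τ/t½) = (1/2)^(19/26) ≈ 0.6026.
C₀ = D/Vd = 1906/125 ≈ 15.248 mg/L.
Before the 3rd dose, 2 doses have been given. Superposition: Cmin = C₀·(f + f²).
≈ 15.248 × (0.6026 + 0.3631) ≈ 15.248 × 0.9657 ≈ 14.725 mg/L.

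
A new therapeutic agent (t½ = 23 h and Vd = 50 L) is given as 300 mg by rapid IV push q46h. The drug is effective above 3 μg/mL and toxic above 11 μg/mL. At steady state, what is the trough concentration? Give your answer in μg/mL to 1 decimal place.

2.0 μg/mL

The dosing interval is 2 half-lives, so f = 2^(−2) = 0.25.
At steady state, R = 1/(1 − 0.25) = 4/3.
Single-dose peak C₀ = D/Vd = 300/50 = 6 μg/mL.
Steady-state peak Cmax,ss = C₀·R = 6 × 4/3 ≈ 8.000 μg/mL.
Steady-state trough Cmin,ss = Cmax,ss·f ≈ 8.000 × 0.25 ≈ 2.000 μg/mL.
Trough 2.0 μg/mL vs MEC 3 μg/mL: subtherapeutic.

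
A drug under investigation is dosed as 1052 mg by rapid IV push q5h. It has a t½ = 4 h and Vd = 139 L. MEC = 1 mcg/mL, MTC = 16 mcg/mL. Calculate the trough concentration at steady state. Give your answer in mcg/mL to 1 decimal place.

5.5 mcg/mL

k = ln2/t½ = ln2/4 ≈ 0.173287 h⁻¹; fraction remaining f = e^(−kτ) = e^(−0.173287×5) ≈ 0.4204.
Single-dose peak C₀ = D/Vd = 1052/139 ≈ 7.568 mcg/mL.
Steady-state trough Cmin,ss = C₀·f/(1−f) ≈ 7.568 × 0.4204/0.5796 ≈ 5.489 mcg/mL.
Trough 5.5 mcg/mL vs MEC 1 mcg/mL: adequate.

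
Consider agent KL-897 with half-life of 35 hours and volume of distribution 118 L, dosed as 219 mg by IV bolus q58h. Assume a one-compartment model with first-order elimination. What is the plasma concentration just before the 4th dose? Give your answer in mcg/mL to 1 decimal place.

f = (1/2)^(τ/t½) = (1/2)^(58/35) ≈ 0.3171.
C₀ = D/Vd = 219/118 ≈ 1.856 mcg/mL.
Before the 4th dose, 3 doses have been given. Superposition: Cmin = C₀·(f + f² + … + f^3).
≈ 1.856 × (0.3171 + 0.1006 + 0.0319) ≈ 1.856 × 0.4496 ≈ 0.834 mcg/mL.

0.8 mcg/mL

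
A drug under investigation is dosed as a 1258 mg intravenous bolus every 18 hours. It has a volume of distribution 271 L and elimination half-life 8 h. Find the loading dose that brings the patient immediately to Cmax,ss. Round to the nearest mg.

1593 mg

f = (1/2)^(18/8) ≈ 0.210224; accumulation ratio R = 1/(1−f) ≈ 1.26618.
Loading dose to hit Cmax,ss on first dose: D_load = D_maint·R ≈ 1258 × 1.26618 ≈ 1592.85 mg.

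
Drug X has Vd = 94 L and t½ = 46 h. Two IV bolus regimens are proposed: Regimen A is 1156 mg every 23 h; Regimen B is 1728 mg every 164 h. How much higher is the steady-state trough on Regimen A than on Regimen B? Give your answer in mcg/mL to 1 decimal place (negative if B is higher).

28.0 mcg/mL

Regimen A: f = (1/2)^(23/46) ≈ 0.7071; Cmin,ss = (1156/94)·f/(1−f) ≈ 29.689 mcg/mL.
Regimen B: f = (1/2)^(164/46) ≈ 0.0845; Cmin,ss = (1728/94)·f/(1−f) ≈ 1.697 mcg/mL.
Difference ≈ 29.689 − 1.697 ≈ 27.992 mcg/mL.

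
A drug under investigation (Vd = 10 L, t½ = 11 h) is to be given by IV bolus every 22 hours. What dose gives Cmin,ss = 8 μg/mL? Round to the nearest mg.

240 mg

τ/t½ = 22/11 ≈ 2, so f = (1/2)^(22/11) ≈ 0.250000.
Cmin,ss = (D/Vd)·f/(1−f), so D = Cmin,ss·Vd·(1−f)/f.
D = 8 × 10 × (1−f)/f ≈ 8 × 10 × 3.00000 ≈ 240.00 mg.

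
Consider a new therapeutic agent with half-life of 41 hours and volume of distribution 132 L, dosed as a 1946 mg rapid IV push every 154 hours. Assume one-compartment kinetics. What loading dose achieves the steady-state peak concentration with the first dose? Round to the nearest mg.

f = (1/2)^(154/41) ≈ 0.074012; accumulation ratio R = 1/(1−f) ≈ 1.07993.
Loading dose to hit Cmax,ss on first dose: D_load = D_maint·R ≈ 1946 × 1.07993 ≈ 2101.54 mg.

2102 mg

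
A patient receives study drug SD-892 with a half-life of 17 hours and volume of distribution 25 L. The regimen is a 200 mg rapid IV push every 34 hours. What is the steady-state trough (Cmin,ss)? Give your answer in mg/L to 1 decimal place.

τ = 34 h = 2 half-lives, so f = (1/2)^2 = 0.25.
Accumulation ratio R = 1/(1 − f) = 1/0.75 = 4/3.
Single-dose peak C₀ = D/Vd = 200/25 = 8 mg/L.
Steady-state peak Cmax,ss = C₀·R = 8 × 4/3 ≈ 10.667 mg/L.
Steady-state trough Cmin,ss = Cmax,ss·f ≈ 10.667 × 0.25 ≈ 2.667 mg/L.

2.7 mg/L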